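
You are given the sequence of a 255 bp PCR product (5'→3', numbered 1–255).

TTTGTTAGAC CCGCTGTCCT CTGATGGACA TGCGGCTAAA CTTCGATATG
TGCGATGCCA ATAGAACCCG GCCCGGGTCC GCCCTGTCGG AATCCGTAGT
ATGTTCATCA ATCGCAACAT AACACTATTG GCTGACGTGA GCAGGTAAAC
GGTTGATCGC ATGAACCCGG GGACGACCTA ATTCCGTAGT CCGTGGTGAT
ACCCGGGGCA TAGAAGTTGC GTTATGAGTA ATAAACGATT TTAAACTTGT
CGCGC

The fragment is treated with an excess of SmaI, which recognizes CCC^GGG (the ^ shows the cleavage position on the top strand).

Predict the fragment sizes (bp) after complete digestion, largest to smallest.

94, 74, 51, 36 bp

SmaI sites (CCCGGG) start at positions 72, 166, 202.
SmaI cuts after base 3 of each site, so after positions 74, 168, 204.
Linear molecule, 3 cuts → 4 fragments:
  1–74 → 74 bp
  75–168 → 94 bp
  169–204 → 36 bp
  205–255 → 51 bp
Sorted largest to smallest: 94, 74, 51, 36 bp.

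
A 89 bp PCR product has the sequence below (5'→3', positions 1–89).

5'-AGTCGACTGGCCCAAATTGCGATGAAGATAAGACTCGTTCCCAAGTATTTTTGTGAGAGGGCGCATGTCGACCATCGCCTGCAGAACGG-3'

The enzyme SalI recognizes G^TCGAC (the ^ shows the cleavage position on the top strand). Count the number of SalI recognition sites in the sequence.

GTCGAC occurs starting at positions 2, 67.
SalI cuts at 2 sites.

2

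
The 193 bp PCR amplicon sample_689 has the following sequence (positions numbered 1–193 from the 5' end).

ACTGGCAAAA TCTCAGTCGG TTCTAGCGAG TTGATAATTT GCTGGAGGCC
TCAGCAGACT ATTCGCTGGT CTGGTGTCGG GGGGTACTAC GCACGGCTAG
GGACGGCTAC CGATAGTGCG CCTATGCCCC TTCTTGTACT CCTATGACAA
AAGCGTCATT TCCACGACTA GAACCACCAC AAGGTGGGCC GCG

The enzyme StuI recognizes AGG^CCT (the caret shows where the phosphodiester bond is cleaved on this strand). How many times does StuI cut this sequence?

1

AGGCCT occurs starting at position 46.
StuI cuts at 1 site.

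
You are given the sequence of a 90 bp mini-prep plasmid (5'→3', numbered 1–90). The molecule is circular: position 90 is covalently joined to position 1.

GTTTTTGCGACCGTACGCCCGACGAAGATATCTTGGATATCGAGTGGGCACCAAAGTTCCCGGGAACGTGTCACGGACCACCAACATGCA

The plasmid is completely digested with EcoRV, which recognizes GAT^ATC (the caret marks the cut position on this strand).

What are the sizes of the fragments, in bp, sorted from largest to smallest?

EcoRV sites (GATATC) start at positions 27, 36.
EcoRV cuts after base 3 of each site, so after positions 29, 38.
Circular molecule, 2 cuts → 2 fragments:
  30–38 → 9 bp
  39–90 then 1–29 → 52 + 29 = 81 bp
Sorted largest to smallest: 81, 9 bp.

81, 9 bp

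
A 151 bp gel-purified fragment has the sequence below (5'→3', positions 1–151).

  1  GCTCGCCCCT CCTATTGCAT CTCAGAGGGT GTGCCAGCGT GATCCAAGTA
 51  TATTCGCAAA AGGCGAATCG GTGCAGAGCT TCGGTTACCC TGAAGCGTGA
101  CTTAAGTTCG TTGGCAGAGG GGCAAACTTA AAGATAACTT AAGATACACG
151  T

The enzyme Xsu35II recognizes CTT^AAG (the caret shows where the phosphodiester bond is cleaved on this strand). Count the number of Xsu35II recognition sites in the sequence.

CTTAAG occurs starting at positions 101, 138.
Xsu35II cuts at 2 sites.

2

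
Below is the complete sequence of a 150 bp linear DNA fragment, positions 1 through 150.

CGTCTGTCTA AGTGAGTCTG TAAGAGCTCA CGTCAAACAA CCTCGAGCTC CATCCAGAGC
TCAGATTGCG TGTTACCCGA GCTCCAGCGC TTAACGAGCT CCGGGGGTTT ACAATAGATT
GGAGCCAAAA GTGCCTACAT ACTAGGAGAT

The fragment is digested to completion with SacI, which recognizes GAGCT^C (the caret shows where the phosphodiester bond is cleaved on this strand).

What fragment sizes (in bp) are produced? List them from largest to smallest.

50, 28, 22, 21, 17, 12 bp

SacI sites (GAGCTC) start at positions 24, 45, 57, 79, 96.
SacI cuts after base 5 of each site (before the last base), so after positions 28, 49, 61, 83, 100.
Linear molecule, 5 cuts → 6 fragments:
  1–28 → 28 bp
  29–49 → 21 bp
  50–61 → 12 bp
  62–83 → 22 bp
  84–100 → 17 bp
  101–150 → 50 bp
Sorted largest to smallest: 50, 28, 22, 21, 17, 12 bp.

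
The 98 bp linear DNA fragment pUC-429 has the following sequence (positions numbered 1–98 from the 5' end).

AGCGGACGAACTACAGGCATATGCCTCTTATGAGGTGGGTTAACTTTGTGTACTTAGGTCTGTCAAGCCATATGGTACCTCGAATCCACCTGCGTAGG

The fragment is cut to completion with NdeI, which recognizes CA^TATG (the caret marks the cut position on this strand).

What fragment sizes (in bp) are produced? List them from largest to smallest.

51, 28, 19 bp

NdeI sites (CATATG) start at positions 18, 69.
NdeI cuts after base 2 of each site, so after positions 19, 70.
Linear molecule, 2 cuts → 3 fragments:
  1–19 → 19 bp
  20–70 → 51 bp
  71–98 → 28 bp
Sorted largest to smallest: 51, 28, 19 bp.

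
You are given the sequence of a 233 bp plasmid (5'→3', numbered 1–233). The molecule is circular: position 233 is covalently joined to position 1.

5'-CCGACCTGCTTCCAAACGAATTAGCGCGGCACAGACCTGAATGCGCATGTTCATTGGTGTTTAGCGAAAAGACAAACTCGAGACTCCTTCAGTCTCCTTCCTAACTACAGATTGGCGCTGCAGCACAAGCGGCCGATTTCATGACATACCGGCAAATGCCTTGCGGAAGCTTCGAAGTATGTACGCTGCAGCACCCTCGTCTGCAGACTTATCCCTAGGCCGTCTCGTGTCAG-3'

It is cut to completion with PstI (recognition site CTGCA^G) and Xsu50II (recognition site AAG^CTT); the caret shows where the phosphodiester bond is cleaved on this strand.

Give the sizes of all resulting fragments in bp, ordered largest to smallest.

PstI sites (CTGCAG) start at positions 118, 186, 201.
PstI cuts after base 5 of each site (before the last base), so after positions 122, 190, 205.
The Xsu50II site (AAGCTT) starts at position 167.
Xsu50II cuts after base 3 of each site, so after position 169.
Combined cut positions: 122, 169, 190, 205.
Circular molecule, 4 cuts → 4 fragments:
  123–169 → 47 bp
  170–190 → 21 bp
  191–205 → 15 bp
  206–233 then 1–122 → 28 + 122 = 150 bp
Sorted largest to smallest: 150, 47, 21, 15 bp.

150, 47, 21, 15 bp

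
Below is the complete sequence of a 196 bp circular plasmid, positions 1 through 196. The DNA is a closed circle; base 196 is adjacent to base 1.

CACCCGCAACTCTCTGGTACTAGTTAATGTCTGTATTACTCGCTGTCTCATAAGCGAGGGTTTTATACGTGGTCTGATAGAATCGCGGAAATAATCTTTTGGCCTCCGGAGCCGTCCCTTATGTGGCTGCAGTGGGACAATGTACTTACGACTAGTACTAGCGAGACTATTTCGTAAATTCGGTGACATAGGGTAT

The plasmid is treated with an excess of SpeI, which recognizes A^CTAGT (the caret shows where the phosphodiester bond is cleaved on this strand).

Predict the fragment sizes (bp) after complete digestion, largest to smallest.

SpeI sites (ACTAGT) start at positions 19, 151.
SpeI cuts after the first base of each site, so after positions 19, 151.
Circular molecule, 2 cuts → 2 fragments:
  20–151 → 132 bp
  152–196 then 1–19 → 45 + 19 = 64 bp
Sorted largest to smallest: 132, 64 bp.

132, 64 bp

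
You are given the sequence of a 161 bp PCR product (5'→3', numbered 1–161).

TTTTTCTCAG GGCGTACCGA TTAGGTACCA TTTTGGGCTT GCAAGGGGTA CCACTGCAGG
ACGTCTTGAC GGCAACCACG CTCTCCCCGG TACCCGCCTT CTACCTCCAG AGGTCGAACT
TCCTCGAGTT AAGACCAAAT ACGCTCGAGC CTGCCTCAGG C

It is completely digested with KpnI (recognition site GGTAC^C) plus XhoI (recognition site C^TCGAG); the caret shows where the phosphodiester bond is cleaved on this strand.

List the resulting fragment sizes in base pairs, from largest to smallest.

KpnI sites (GGTACC) start at positions 24, 47, 89.
KpnI cuts after base 5 of each site (before the last base), so after positions 28, 51, 93.
XhoI sites (CTCGAG) start at positions 123, 144.
XhoI cuts after the first base of each site, so after positions 123, 144.
Combined cut positions: 28, 51, 93, 123, 144.
Linear molecule, 5 cuts → 6 fragments:
  1–28 → 28 bp
  29–51 → 23 bp
  52–93 → 42 bp
  94–123 → 30 bp
  124–144 → 21 bp
  145–161 → 17 bp
Sorted largest to smallest: 42, 30, 28, 23, 21, 17 bp.

42, 30, 28, 23, 21, 17 bp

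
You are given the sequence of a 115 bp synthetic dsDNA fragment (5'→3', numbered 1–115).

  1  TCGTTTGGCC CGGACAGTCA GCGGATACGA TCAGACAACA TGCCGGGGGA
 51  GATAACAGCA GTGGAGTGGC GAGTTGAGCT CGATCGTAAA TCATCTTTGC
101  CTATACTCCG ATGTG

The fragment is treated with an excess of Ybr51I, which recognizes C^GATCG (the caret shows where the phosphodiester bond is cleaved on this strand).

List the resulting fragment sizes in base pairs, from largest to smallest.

The Ybr51I site (CGATCG) starts at position 81.
Ybr51I cuts after the first base of each site, so after position 81.
Linear molecule, 1 cut → 2 fragments:
  1–81 → 81 bp
  82–115 → 34 bp
Sorted largest to smallest: 81, 34 bp.

81, 34 bp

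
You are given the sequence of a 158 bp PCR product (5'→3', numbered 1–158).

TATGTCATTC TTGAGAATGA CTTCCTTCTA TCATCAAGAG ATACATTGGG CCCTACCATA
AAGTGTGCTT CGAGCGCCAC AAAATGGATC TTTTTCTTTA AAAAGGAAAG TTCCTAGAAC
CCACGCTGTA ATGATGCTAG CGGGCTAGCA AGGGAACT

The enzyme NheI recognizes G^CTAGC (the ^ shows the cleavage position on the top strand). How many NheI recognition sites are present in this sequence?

GCTAGC occurs starting at positions 136, 144.
NheI cuts at 2 sites.

2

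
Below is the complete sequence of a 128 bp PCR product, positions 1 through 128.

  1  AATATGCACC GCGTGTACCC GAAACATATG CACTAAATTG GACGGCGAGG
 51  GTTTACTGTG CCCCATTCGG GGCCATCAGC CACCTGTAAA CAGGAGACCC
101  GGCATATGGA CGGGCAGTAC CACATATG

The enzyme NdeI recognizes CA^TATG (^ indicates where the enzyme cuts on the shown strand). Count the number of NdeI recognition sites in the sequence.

3

CATATG occurs starting at positions 25, 103, 123.
NdeI cuts at 3 sites.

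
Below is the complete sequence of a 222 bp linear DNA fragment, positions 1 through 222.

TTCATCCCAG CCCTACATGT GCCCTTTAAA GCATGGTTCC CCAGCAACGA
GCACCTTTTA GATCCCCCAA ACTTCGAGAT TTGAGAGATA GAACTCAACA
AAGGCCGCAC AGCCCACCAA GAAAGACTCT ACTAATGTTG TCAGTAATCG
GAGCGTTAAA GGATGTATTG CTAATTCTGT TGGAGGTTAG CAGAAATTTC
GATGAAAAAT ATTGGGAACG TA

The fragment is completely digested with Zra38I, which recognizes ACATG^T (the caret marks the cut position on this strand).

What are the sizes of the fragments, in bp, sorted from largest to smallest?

203, 19 bp

The Zra38I site (ACATGT) starts at position 15.
Zra38I cuts after base 5 of each site (before the last base), so after position 19.
Linear molecule, 1 cut → 2 fragments:
  1–19 → 19 bp
  20–222 → 203 bp
Sorted largest to smallest: 203, 19 bp.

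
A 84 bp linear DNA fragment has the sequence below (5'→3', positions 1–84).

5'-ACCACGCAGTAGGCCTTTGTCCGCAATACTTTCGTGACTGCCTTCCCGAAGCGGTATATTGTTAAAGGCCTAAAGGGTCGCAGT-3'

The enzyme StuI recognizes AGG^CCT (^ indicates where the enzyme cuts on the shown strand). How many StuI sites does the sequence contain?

2

AGGCCT occurs starting at positions 11, 66.
StuI cuts at 2 sites.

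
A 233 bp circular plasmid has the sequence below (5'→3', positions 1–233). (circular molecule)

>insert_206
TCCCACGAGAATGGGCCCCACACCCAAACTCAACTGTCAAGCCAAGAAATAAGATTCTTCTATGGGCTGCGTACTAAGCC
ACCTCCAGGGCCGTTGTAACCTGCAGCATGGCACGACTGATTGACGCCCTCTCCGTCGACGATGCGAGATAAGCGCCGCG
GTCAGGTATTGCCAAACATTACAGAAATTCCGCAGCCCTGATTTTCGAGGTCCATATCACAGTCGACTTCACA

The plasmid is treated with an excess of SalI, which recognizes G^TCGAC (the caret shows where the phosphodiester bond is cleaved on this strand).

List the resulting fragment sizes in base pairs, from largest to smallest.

SalI sites (GTCGAC) start at positions 135, 222.
SalI cuts after the first base of each site, so after positions 135, 222.
Circular molecule, 2 cuts → 2 fragments:
  136–222 → 87 bp
  223–233 then 1–135 → 11 + 135 = 146 bp
Sorted largest to smallest: 146, 87 bp.

146, 87 bp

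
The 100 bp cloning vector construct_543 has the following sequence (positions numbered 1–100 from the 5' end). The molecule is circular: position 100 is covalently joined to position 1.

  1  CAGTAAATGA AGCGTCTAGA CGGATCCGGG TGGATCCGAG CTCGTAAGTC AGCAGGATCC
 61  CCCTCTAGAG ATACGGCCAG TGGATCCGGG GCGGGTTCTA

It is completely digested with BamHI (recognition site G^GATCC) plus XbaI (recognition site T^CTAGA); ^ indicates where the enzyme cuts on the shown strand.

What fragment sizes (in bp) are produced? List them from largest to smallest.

33, 23, 18, 10, 9, 7 bp

BamHI sites (GGATCC) start at positions 22, 32, 55, 82.
BamHI cuts after the first base of each site, so after positions 22, 32, 55, 82.
XbaI sites (TCTAGA) start at positions 15, 64.
XbaI cuts after the first base of each site, so after positions 15, 64.
Combined cut positions: 15, 22, 32, 55, 64, 82.
Circular molecule, 6 cuts → 6 fragments:
  16–22 → 7 bp
  23–32 → 10 bp
  33–55 → 23 bp
  56–64 → 9 bp
  65–82 → 18 bp
  83–100 then 1–15 → 18 + 15 = 33 bp
Sorted largest to smallest: 33, 23, 18, 10, 9, 7 bp.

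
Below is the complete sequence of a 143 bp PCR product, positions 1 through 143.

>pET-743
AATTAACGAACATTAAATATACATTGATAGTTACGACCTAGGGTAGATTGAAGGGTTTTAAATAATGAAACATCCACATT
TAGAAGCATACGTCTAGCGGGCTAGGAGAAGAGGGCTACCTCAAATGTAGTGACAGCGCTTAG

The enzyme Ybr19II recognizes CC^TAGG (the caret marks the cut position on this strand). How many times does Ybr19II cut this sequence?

CCTAGG occurs starting at position 37.
Ybr19II cuts at 1 site.

1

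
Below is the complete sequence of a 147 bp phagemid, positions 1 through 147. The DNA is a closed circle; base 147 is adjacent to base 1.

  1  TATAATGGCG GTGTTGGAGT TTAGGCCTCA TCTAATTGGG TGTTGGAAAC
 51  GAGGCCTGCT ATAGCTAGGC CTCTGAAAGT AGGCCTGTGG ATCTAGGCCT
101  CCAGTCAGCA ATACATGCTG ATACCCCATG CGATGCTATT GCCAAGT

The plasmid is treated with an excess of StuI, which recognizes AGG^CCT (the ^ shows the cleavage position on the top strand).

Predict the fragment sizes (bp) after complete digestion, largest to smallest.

StuI sites (AGGCCT) start at positions 23, 52, 67, 81, 95.
StuI cuts after base 3 of each site, so after positions 25, 54, 69, 83, 97.
Circular molecule, 5 cuts → 5 fragments:
  26–54 → 29 bp
  55–69 → 15 bp
  70–83 → 14 bp
  84–97 → 14 bp
  98–147 then 1–25 → 50 + 25 = 75 bp
Sorted largest to smallest: 75, 29, 15, 14, 14 bp.

75, 29, 15, 14, 14 bp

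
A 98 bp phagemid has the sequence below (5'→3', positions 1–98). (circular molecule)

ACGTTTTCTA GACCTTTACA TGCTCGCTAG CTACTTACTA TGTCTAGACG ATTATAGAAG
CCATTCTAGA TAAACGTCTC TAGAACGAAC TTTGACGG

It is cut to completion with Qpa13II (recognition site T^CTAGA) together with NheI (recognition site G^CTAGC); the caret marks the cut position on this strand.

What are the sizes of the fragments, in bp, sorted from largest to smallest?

26, 22, 19, 17, 14 bp

Qpa13II sites (TCTAGA) start at positions 7, 43, 65, 79.
Qpa13II cuts after the first base of each site, so after positions 7, 43, 65, 79.
The NheI site (GCTAGC) starts at position 26.
NheI cuts after the first base of each site, so after position 26.
Combined cut positions: 7, 26, 43, 65, 79.
Circular molecule, 5 cuts → 5 fragments:
  8–26 → 19 bp
  27–43 → 17 bp
  44–65 → 22 bp
  66–79 → 14 bp
  80–98 then 1–7 → 19 + 7 = 26 bp
Sorted largest to smallest: 26, 22, 19, 17, 14 bp.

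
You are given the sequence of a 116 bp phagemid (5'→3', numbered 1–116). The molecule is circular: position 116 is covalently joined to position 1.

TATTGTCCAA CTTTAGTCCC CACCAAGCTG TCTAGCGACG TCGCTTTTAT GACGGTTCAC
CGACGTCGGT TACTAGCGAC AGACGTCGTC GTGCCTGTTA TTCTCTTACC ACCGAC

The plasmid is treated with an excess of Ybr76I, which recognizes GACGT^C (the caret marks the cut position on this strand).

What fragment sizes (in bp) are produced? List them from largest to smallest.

71, 25, 20 bp

Ybr76I sites (GACGTC) start at positions 37, 62, 82.
Ybr76I cuts after base 5 of each site (before the last base), so after positions 41, 66, 86.
Circular molecule, 3 cuts → 3 fragments:
  42–66 → 25 bp
  67–86 → 20 bp
  87–116 then 1–41 → 30 + 41 = 71 bp
Sorted largest to smallest: 71, 25, 20 bp.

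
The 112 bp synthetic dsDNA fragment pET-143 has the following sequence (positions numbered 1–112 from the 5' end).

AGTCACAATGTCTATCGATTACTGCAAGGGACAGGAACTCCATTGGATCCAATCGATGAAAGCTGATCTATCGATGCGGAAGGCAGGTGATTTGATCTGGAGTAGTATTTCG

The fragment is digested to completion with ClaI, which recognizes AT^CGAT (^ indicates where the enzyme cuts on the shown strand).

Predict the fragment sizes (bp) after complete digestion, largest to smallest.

ClaI sites (ATCGAT) start at positions 14, 52, 70.
ClaI cuts after base 2 of each site, so after positions 15, 53, 71.
Linear molecule, 3 cuts → 4 fragments:
  1–15 → 15 bp
  16–53 → 38 bp
  54–71 → 18 bp
  72–112 → 41 bp
Sorted largest to smallest: 41, 38, 18, 15 bp.

41, 38, 18, 15 bp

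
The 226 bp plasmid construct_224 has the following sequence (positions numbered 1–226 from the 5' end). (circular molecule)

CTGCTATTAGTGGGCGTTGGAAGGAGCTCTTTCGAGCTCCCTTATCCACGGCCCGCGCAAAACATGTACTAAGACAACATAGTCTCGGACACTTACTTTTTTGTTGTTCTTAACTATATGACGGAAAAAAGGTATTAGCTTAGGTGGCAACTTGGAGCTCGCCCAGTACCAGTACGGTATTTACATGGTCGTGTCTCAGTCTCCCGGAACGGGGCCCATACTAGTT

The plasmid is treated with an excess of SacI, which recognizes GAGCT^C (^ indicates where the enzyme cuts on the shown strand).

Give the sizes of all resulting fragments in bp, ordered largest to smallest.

121, 95, 10 bp

SacI sites (GAGCTC) start at positions 24, 34, 155.
SacI cuts after base 5 of each site (before the last base), so after positions 28, 38, 159.
Circular molecule, 3 cuts → 3 fragments:
  29–38 → 10 bp
  39–159 → 121 bp
  160–226 then 1–28 → 67 + 28 = 95 bp
Sorted largest to smallest: 121, 95, 10 bp.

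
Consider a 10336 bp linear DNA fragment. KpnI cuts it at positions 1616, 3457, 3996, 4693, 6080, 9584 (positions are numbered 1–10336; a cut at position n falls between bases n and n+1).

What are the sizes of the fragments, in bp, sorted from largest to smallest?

Linear molecule, 6 cuts → 7 fragments:
  1616 − 0 = 1616 bp
  3457 − 1616 = 1841 bp
  3996 − 3457 = 539 bp
  4693 − 3996 = 697 bp
  6080 − 4693 = 1387 bp
  9584 − 6080 = 3504 bp
  10336 − 9584 = 752 bp
Sorted largest to smallest: 3504, 1841, 1616, 1387, 752, 697, 539 bp.

3504, 1841, 1616, 1387, 752, 697, 539 bp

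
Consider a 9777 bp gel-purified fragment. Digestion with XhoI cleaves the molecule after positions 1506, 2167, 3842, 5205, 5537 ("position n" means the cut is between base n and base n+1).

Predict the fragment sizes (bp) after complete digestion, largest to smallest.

Linear molecule, 5 cuts → 6 fragments:
  1506 − 0 = 1506 bp
  2167 − 1506 = 661 bp
  3842 − 2167 = 1675 bp
  5205 − 3842 = 1363 bp
  5537 − 5205 = 332 bp
  9777 − 5537 = 4240 bp
Sorted largest to smallest: 4240, 1675, 1506, 1363, 661, 332 bp.

4240, 1675, 1506, 1363, 661, 332 bp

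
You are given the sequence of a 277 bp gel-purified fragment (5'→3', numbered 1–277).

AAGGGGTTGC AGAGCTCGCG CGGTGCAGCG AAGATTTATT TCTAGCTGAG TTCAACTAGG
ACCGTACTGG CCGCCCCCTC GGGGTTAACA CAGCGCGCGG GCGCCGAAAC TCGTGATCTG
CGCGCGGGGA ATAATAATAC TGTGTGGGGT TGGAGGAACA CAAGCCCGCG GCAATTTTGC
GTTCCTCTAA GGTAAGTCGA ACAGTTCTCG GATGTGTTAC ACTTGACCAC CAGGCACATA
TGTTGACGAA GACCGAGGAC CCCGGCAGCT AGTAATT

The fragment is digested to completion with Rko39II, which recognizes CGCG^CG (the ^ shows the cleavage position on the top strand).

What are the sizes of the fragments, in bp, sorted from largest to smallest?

153, 77, 27, 20 bp

Rko39II sites (CGCGCG) start at positions 17, 94, 121.
Rko39II cuts after base 4 of each site, so after positions 20, 97, 124.
Linear molecule, 3 cuts → 4 fragments:
  1–20 → 20 bp
  21–97 → 77 bp
  98–124 → 27 bp
  125–277 → 153 bp
Sorted largest to smallest: 153, 77, 27, 20 bp.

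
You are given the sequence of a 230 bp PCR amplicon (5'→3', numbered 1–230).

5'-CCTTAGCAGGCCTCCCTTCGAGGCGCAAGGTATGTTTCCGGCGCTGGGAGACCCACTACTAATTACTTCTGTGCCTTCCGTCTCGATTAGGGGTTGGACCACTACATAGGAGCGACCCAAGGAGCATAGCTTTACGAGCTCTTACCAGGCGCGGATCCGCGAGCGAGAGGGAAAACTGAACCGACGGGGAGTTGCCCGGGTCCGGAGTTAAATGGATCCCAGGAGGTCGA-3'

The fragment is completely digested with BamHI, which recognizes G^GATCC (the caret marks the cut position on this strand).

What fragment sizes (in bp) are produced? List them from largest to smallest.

BamHI sites (GGATCC) start at positions 153, 214.
BamHI cuts after the first base of each site, so after positions 153, 214.
Linear molecule, 2 cuts → 3 fragments:
  1–153 → 153 bp
  154–214 → 61 bp
  215–230 → 16 bp
Sorted largest to smallest: 153, 61, 16 bp.

153, 61, 16 bp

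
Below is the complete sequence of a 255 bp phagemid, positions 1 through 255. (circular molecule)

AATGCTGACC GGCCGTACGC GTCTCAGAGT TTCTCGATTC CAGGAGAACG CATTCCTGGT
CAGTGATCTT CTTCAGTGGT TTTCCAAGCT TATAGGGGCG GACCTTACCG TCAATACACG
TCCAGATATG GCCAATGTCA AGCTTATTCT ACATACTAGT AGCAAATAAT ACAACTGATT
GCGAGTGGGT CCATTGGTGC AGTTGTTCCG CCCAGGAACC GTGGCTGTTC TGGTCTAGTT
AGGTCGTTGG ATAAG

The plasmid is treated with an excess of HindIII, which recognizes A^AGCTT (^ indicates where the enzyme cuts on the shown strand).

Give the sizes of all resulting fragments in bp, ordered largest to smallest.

201, 54 bp

HindIII sites (AAGCTT) start at positions 86, 140.
HindIII cuts after the first base of each site, so after positions 86, 140.
Circular molecule, 2 cuts → 2 fragments:
  87–140 → 54 bp
  141–255 then 1–86 → 115 + 86 = 201 bp
Sorted largest to smallest: 201, 54 bp.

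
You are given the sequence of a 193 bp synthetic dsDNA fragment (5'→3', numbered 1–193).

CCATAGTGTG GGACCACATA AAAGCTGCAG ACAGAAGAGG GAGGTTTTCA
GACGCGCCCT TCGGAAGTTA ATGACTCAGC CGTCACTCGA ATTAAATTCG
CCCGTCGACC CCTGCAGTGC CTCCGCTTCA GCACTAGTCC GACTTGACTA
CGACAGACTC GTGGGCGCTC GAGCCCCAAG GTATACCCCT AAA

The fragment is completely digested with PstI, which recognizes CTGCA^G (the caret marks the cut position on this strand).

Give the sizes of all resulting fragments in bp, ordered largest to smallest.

PstI sites (CTGCAG) start at positions 25, 112.
PstI cuts after base 5 of each site (before the last base), so after positions 29, 116.
Linear molecule, 2 cuts → 3 fragments:
  1–29 → 29 bp
  30–116 → 87 bp
  117–193 → 77 bp
Sorted largest to smallest: 87, 77, 29 bp.

87, 77, 29 bp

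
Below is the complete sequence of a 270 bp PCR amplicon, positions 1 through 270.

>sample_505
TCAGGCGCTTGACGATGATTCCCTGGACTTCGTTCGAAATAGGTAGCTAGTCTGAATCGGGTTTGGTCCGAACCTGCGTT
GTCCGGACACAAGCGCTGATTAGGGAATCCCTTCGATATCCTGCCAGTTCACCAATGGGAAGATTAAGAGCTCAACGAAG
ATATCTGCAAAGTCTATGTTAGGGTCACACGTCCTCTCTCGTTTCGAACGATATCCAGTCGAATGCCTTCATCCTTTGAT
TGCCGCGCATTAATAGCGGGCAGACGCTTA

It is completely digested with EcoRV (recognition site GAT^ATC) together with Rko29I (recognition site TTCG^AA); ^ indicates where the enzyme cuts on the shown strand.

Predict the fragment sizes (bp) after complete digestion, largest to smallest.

EcoRV sites (GATATC) start at positions 115, 160, 210.
EcoRV cuts after base 3 of each site, so after positions 117, 162, 212.
Rko29I sites (TTCGAA) start at positions 33, 203.
Rko29I cuts after base 4 of each site, so after positions 36, 206.
Combined cut positions: 36, 117, 162, 206, 212.
Linear molecule, 5 cuts → 6 fragments:
  1–36 → 36 bp
  37–117 → 81 bp
  118–162 → 45 bp
  163–206 → 44 bp
  207–212 → 6 bp
  213–270 → 58 bp
Sorted largest to smallest: 81, 58, 45, 44, 36, 6 bp.

81, 58, 45, 44, 36, 6 bp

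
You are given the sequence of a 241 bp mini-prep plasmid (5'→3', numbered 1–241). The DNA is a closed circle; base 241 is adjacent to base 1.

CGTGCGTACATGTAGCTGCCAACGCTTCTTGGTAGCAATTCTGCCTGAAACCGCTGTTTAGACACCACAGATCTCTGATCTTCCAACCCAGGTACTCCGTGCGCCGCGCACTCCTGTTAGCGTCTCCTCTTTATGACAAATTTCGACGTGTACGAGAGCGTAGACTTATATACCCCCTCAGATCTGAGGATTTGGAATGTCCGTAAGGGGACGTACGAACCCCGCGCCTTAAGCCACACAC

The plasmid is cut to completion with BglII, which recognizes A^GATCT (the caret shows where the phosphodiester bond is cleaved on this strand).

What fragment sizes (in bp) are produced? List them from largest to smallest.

BglII sites (AGATCT) start at positions 69, 180.
BglII cuts after the first base of each site, so after positions 69, 180.
Circular molecule, 2 cuts → 2 fragments:
  70–180 → 111 bp
  181–241 then 1–69 → 61 + 69 = 130 bp
Sorted largest to smallest: 130, 111 bp.

130, 111 bp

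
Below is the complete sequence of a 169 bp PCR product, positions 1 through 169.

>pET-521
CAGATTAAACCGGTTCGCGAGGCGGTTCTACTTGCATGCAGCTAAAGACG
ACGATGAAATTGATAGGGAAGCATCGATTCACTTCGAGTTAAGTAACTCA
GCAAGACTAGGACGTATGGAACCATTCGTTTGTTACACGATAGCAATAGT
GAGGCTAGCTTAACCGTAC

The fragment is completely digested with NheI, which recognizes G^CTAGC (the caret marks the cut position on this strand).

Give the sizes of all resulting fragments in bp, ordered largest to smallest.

154, 15 bp

The NheI site (GCTAGC) starts at position 154.
NheI cuts after the first base of each site, so after position 154.
Linear molecule, 1 cut → 2 fragments:
  1–154 → 154 bp
  155–169 → 15 bp
Sorted largest to smallest: 154, 15 bp.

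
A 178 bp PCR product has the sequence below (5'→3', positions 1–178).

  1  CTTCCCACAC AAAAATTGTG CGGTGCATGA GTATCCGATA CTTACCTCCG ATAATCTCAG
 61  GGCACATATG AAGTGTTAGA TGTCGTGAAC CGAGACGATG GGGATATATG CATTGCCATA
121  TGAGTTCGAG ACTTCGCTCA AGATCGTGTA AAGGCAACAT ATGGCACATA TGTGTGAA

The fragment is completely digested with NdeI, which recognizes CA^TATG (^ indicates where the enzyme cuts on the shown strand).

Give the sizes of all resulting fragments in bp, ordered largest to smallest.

NdeI sites (CATATG) start at positions 65, 117, 158, 167.
NdeI cuts after base 2 of each site, so after positions 66, 118, 159, 168.
Linear molecule, 4 cuts → 5 fragments:
  1–66 → 66 bp
  67–118 → 52 bp
  119–159 → 41 bp
  160–168 → 9 bp
  169–178 → 10 bp
Sorted largest to smallest: 66, 52, 41, 10, 9 bp.

66, 52, 41, 10, 9 bp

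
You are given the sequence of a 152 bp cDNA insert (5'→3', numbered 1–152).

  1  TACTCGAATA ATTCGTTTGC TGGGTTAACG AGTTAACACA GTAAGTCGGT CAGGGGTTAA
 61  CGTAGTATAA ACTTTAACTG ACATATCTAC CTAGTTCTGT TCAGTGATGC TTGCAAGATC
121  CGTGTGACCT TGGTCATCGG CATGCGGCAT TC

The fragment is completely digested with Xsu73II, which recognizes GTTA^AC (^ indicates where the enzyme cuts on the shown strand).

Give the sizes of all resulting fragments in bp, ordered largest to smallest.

Xsu73II sites (GTTAAC) start at positions 24, 32, 56.
Xsu73II cuts after base 4 of each site, so after positions 27, 35, 59.
Linear molecule, 3 cuts → 4 fragments:
  1–27 → 27 bp
  28–35 → 8 bp
  36–59 → 24 bp
  60–152 → 93 bp
Sorted largest to smallest: 93, 27, 24, 8 bp.

93, 27, 24, 8 bp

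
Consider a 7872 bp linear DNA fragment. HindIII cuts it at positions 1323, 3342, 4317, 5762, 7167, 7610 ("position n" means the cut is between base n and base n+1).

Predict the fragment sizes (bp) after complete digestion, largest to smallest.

Linear molecule, 6 cuts → 7 fragments:
  1323 − 0 = 1323 bp
  3342 − 1323 = 2019 bp
  4317 − 3342 = 975 bp
  5762 − 4317 = 1445 bp
  7167 − 5762 = 1405 bp
  7610 − 7167 = 443 bp
  7872 − 7610 = 262 bp
Sorted largest to smallest: 2019, 1445, 1405, 1323, 975, 443, 262 bp.

2019, 1445, 1405, 1323, 975, 443, 262 bp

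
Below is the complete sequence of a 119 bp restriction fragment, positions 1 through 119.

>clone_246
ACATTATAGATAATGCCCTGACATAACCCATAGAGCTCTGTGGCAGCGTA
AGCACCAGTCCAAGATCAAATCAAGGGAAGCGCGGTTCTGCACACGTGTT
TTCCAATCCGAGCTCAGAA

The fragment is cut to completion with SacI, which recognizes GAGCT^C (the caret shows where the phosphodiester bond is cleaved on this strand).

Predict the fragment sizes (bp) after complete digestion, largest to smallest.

SacI sites (GAGCTC) start at positions 33, 110.
SacI cuts after base 5 of each site (before the last base), so after positions 37, 114.
Linear molecule, 2 cuts → 3 fragments:
  1–37 → 37 bp
  38–114 → 77 bp
  115–119 → 5 bp
Sorted largest to smallest: 77, 37, 5 bp.

77, 37, 5 bp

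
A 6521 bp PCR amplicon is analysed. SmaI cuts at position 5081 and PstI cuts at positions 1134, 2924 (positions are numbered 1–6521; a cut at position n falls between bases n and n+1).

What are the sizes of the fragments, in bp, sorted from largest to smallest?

2157, 1790, 1440, 1134 bp

Combined cut positions (sorted): 1134, 2924, 5081.
Linear molecule, 3 cuts → 4 fragments:
  1134 − 0 = 1134 bp
  2924 − 1134 = 1790 bp
  5081 − 2924 = 2157 bp
  6521 − 5081 = 1440 bp
Sorted largest to smallest: 2157, 1790, 1440, 1134 bp.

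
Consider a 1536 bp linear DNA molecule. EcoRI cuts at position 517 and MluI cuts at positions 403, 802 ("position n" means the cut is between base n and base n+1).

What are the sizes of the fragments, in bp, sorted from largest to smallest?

734, 403, 285, 114 bp

Combined cut positions (sorted): 403, 517, 802.
Linear molecule, 3 cuts → 4 fragments:
  403 − 0 = 403 bp
  517 − 403 = 114 bp
  802 − 517 = 285 bp
  1536 − 802 = 734 bp
Sorted largest to smallest: 734, 403, 285, 114 bp.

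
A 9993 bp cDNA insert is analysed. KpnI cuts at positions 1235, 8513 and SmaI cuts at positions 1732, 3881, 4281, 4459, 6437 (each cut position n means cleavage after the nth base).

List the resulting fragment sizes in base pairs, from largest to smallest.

2149, 2076, 1978, 1480, 1235, 497, 400, 178 bp

Combined cut positions (sorted): 1235, 1732, 3881, 4281, 4459, 6437, 8513.
Linear molecule, 7 cuts → 8 fragments:
  1235 − 0 = 1235 bp
  1732 − 1235 = 497 bp
  3881 − 1732 = 2149 bp
  4281 − 3881 = 400 bp
  4459 − 4281 = 178 bp
  6437 − 4459 = 1978 bp
  8513 − 6437 = 2076 bp
  9993 − 8513 = 1480 bp
Sorted largest to smallest: 2149, 2076, 1978, 1480, 1235, 497, 400, 178 bp.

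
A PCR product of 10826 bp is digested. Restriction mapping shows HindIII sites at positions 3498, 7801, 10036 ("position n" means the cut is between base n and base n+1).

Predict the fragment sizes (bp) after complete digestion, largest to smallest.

Linear molecule, 3 cuts → 4 fragments:
  3498 − 0 = 3498 bp
  7801 − 3498 = 4303 bp
  10036 − 7801 = 2235 bp
  10826 − 10036 = 790 bp
Sorted largest to smallest: 4303, 3498, 2235, 790 bp.

4303, 3498, 2235, 790 bp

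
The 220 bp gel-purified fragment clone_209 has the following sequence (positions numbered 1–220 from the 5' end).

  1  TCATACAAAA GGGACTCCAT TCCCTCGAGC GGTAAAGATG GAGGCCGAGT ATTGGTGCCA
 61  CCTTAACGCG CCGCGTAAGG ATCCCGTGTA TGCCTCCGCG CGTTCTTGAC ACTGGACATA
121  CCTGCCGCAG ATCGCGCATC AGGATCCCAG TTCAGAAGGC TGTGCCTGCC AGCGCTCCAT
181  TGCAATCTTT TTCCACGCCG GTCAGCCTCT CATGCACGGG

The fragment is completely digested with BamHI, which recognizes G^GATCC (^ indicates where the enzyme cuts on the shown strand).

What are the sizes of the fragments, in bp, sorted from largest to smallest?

79, 78, 63 bp

BamHI sites (GGATCC) start at positions 79, 142.
BamHI cuts after the first base of each site, so after positions 79, 142.
Linear molecule, 2 cuts → 3 fragments:
  1–79 → 79 bp
  80–142 → 63 bp
  143–220 → 78 bp
Sorted largest to smallest: 79, 78, 63 bp.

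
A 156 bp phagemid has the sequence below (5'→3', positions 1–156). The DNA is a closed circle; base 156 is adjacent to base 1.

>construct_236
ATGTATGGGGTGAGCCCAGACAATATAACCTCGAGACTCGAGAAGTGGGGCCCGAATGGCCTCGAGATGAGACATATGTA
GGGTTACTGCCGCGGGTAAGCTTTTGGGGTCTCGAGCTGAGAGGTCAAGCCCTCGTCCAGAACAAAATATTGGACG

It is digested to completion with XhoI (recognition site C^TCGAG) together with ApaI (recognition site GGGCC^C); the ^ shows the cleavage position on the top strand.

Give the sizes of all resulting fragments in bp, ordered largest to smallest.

75, 50, 15, 9, 7 bp

XhoI sites (CTCGAG) start at positions 30, 37, 61, 111.
XhoI cuts after the first base of each site, so after positions 30, 37, 61, 111.
The ApaI site (GGGCCC) starts at position 48.
ApaI cuts after base 5 of each site (before the last base), so after position 52.
Combined cut positions: 30, 37, 52, 61, 111.
Circular molecule, 5 cuts → 5 fragments:
  31–37 → 7 bp
  38–52 → 15 bp
  53–61 → 9 bp
  62–111 → 50 bp
  112–156 then 1–30 → 45 + 30 = 75 bp
Sorted largest to smallest: 75, 50, 15, 9, 7 bp.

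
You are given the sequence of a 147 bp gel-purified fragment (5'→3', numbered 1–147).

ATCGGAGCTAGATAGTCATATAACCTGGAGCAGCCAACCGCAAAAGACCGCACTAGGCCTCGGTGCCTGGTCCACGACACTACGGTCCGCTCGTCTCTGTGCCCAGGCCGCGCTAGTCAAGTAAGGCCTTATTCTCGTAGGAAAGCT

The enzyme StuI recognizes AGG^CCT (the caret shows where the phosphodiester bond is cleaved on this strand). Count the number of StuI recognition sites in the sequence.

AGGCCT occurs starting at positions 55, 124.
StuI cuts at 2 sites.

2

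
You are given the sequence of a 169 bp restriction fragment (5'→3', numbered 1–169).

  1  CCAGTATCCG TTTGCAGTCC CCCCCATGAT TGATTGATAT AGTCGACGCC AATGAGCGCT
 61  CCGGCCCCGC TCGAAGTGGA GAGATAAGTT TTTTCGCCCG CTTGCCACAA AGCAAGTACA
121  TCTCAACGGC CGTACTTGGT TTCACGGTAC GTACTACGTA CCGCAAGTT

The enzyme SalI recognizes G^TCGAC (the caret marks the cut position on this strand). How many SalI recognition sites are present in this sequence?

GTCGAC occurs starting at position 42.
SalI cuts at 1 site.

1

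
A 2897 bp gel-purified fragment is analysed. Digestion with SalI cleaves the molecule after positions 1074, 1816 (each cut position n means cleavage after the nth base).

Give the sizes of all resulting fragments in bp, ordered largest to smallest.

Linear molecule, 2 cuts → 3 fragments:
  1074 − 0 = 1074 bp
  1816 − 1074 = 742 bp
  2897 − 1816 = 1081 bp
Sorted largest to smallest: 1081, 1074, 742 bp.

1081, 1074, 742 bp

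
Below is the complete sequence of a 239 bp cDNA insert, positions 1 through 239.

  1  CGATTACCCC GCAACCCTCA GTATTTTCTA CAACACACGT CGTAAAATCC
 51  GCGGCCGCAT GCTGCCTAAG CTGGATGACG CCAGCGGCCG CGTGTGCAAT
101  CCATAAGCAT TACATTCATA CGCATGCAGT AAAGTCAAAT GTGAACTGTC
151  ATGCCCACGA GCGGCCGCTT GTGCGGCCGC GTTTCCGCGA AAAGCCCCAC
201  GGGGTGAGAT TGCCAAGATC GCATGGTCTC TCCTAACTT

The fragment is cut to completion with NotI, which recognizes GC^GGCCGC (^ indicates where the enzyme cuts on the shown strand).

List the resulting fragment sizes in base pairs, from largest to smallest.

NotI sites (GCGGCCGC) start at positions 51, 84, 161, 173.
NotI cuts after base 2 of each site, so after positions 52, 85, 162, 174.
Linear molecule, 4 cuts → 5 fragments:
  1–52 → 52 bp
  53–85 → 33 bp
  86–162 → 77 bp
  163–174 → 12 bp
  175–239 → 65 bp
Sorted largest to smallest: 77, 65, 52, 33, 12 bp.

77, 65, 52, 33, 12 bp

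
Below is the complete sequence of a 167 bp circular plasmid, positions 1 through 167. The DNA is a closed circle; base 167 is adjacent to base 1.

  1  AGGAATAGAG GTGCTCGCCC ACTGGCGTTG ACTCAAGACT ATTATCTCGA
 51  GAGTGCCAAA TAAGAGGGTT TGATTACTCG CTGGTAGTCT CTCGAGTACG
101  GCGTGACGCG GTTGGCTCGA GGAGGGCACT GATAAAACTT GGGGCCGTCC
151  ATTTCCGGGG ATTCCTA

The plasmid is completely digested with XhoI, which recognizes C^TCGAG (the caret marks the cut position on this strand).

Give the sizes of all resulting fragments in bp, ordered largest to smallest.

XhoI sites (CTCGAG) start at positions 46, 91, 116.
XhoI cuts after the first base of each site, so after positions 46, 91, 116.
Circular molecule, 3 cuts → 3 fragments:
  47–91 → 45 bp
  92–116 → 25 bp
  117–167 then 1–46 → 51 + 46 = 97 bp
Sorted largest to smallest: 97, 45, 25 bp.

97, 45, 25 bp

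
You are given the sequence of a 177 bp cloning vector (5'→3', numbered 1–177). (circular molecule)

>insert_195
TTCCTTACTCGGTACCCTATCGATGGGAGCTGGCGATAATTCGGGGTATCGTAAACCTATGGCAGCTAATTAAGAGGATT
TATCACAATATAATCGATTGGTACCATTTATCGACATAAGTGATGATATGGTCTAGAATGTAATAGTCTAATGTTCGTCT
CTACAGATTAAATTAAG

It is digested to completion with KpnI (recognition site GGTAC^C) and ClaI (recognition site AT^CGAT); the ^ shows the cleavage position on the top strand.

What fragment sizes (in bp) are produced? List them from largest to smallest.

KpnI sites (GGTACC) start at positions 11, 100.
KpnI cuts after base 5 of each site (before the last base), so after positions 15, 104.
ClaI sites (ATCGAT) start at positions 19, 93.
ClaI cuts after base 2 of each site, so after positions 20, 94.
Combined cut positions: 15, 20, 94, 104.
Circular molecule, 4 cuts → 4 fragments:
  16–20 → 5 bp
  21–94 → 74 bp
  95–104 → 10 bp
  105–177 then 1–15 → 73 + 15 = 88 bp
Sorted largest to smallest: 88, 74, 10, 5 bp.

88, 74, 10, 5 bp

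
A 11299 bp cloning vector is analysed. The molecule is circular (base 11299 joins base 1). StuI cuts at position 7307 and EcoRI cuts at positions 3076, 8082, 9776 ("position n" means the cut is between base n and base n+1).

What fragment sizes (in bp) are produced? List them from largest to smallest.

Combined cut positions (sorted): 3076, 7307, 8082, 9776.
Circular molecule, 4 cuts → 4 fragments:
  7307 − 3076 = 4231 bp
  8082 − 7307 = 775 bp
  9776 − 8082 = 1694 bp
  wrap: 11299 − 9776 + 3076 = 4599 bp
Sorted largest to smallest: 4599, 4231, 1694, 775 bp.

4599, 4231, 1694, 775 bp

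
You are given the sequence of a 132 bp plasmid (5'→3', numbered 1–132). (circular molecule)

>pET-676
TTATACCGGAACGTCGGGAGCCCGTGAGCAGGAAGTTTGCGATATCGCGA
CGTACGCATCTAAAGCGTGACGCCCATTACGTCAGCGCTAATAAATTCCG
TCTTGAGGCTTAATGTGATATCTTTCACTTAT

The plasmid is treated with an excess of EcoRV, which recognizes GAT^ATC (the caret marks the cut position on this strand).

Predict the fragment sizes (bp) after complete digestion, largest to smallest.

76, 56 bp

EcoRV sites (GATATC) start at positions 41, 117.
EcoRV cuts after base 3 of each site, so after positions 43, 119.
Circular molecule, 2 cuts → 2 fragments:
  44–119 → 76 bp
  120–132 then 1–43 → 13 + 43 = 56 bp
Sorted largest to smallest: 76, 56 bp.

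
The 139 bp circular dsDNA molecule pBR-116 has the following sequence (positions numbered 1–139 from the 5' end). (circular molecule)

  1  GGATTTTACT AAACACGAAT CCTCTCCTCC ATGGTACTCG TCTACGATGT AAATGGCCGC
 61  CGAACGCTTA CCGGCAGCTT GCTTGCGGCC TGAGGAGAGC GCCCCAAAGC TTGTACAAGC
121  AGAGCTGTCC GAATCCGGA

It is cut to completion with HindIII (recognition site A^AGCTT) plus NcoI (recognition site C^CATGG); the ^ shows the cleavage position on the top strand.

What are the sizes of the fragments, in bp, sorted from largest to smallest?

78, 61 bp

The HindIII site (AAGCTT) starts at position 107.
HindIII cuts after the first base of each site, so after position 107.
The NcoI site (CCATGG) starts at position 29.
NcoI cuts after the first base of each site, so after position 29.
Combined cut positions: 29, 107.
Circular molecule, 2 cuts → 2 fragments:
  30–107 → 78 bp
  108–139 then 1–29 → 32 + 29 = 61 bp
Sorted largest to smallest: 78, 61 bp.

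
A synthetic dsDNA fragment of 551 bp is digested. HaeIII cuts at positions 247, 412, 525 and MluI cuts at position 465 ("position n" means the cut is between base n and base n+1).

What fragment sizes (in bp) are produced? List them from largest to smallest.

247, 165, 60, 53, 26 bp

Combined cut positions (sorted): 247, 412, 465, 525.
Linear molecule, 4 cuts → 5 fragments:
  247 − 0 = 247 bp
  412 − 247 = 165 bp
  465 − 412 = 53 bp
  525 − 465 = 60 bp
  551 − 525 = 26 bp
Sorted largest to smallest: 247, 165, 60, 53, 26 bp.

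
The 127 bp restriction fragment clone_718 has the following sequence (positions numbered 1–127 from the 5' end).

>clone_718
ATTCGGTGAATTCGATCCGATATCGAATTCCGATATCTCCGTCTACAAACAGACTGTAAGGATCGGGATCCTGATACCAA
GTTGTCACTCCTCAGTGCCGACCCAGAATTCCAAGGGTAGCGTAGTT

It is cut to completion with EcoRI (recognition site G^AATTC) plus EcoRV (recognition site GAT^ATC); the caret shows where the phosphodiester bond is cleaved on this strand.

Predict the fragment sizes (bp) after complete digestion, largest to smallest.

EcoRI sites (GAATTC) start at positions 8, 25, 106.
EcoRI cuts after the first base of each site, so after positions 8, 25, 106.
EcoRV sites (GATATC) start at positions 19, 32.
EcoRV cuts after base 3 of each site, so after positions 21, 34.
Combined cut positions: 8, 21, 25, 34, 106.
Linear molecule, 5 cuts → 6 fragments:
  1–8 → 8 bp
  9–21 → 13 bp
  22–25 → 4 bp
  26–34 → 9 bp
  35–106 → 72 bp
  107–127 → 21 bp
Sorted largest to smallest: 72, 21, 13, 9, 8, 4 bp.

72, 21, 13, 9, 8, 4 bp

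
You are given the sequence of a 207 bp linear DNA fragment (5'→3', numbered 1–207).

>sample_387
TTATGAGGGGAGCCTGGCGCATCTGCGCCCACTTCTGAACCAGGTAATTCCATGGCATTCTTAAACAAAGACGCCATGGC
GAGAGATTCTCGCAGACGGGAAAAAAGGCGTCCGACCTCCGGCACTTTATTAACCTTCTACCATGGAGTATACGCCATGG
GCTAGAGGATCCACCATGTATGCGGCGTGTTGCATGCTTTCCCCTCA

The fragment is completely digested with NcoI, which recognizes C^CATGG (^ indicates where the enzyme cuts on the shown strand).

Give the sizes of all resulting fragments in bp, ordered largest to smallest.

NcoI sites (CCATGG) start at positions 50, 74, 141, 155.
NcoI cuts after the first base of each site, so after positions 50, 74, 141, 155.
Linear molecule, 4 cuts → 5 fragments:
  1–50 → 50 bp
  51–74 → 24 bp
  75–141 → 67 bp
  142–155 → 14 bp
  156–207 → 52 bp
Sorted largest to smallest: 67, 52, 50, 24, 14 bp.

67, 52, 50, 24, 14 bp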